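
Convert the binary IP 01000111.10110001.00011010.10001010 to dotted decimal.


01000111 = 71
10110001 = 177
00011010 = 26
10001010 = 138
IP: 71.177.26.138


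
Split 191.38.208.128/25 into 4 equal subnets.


New prefix = 25 + 2 = 27
Each subnet has 32 addresses
  191.38.208.128/27
  191.38.208.160/27
  191.38.208.192/27
  191.38.208.224/27
Subnets: 191.38.208.128/27, 191.38.208.160/27, 191.38.208.192/27, 191.38.208.224/27


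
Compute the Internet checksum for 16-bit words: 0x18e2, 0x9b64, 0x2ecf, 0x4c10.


Sum all words (with carry folding):
+ 0x18e2 = 0x18e2
+ 0x9b64 = 0xb446
+ 0x2ecf = 0xe315
+ 0x4c10 = 0x2f26
One's complement: ~0x2f26
Checksum = 0xd0d9


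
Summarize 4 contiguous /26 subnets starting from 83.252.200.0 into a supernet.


Original prefix: /26
Number of subnets: 4 = 2^2
New prefix = 26 - 2 = 24
Supernet: 83.252.200.0/24


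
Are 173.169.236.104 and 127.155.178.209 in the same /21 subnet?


Mask: 255.255.248.0
173.169.236.104 AND mask = 173.169.232.0
127.155.178.209 AND mask = 127.155.176.0
No, different subnets (173.169.232.0 vs 127.155.176.0)


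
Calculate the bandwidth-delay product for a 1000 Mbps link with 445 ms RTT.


BDP = bandwidth * RTT
= 1000 Mbps * 445 ms
= 1000 * 1e6 * 445 / 1000 bits
= 445000000 bits
= 55625000 bytes
= 54321.2891 KB
BDP = 445000000 bits (55625000 bytes)


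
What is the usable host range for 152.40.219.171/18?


Network: 152.40.192.0
Broadcast: 152.40.255.255
First usable = network + 1
Last usable = broadcast - 1
Range: 152.40.192.1 to 152.40.255.254


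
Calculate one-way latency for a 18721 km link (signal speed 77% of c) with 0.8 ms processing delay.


Speed = 0.77 * 3e5 km/s = 231000 km/s
Propagation delay = 18721 / 231000 = 0.081 s = 81.0433 ms
Processing delay = 0.8 ms
Total one-way latency = 81.8433 ms


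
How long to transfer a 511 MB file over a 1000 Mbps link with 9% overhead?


Effective throughput = 1000 * (1 - 9/100) = 910 Mbps
File size in Mb = 511 * 8 = 4088 Mb
Time = 4088 / 910
Time = 4.4923 seconds


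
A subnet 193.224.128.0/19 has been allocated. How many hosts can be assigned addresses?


Host bits = 32 - 19 = 13
Total addresses = 2^13 = 8192
Usable = total - 2 (network and broadcast)
Usable hosts: 8190


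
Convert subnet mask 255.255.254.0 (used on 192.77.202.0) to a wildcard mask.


Subnet mask: 255.255.254.0
Wildcard = 255.255.255.255 - subnet mask
255 - 255 = 0
255 - 255 = 0
255 - 254 = 1
255 - 0 = 255
Wildcard: 0.0.1.255


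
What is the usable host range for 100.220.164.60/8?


Network: 100.0.0.0
Broadcast: 100.255.255.255
First usable = network + 1
Last usable = broadcast - 1
Range: 100.0.0.1 to 100.255.255.254


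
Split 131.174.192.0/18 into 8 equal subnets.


New prefix = 18 + 3 = 21
Each subnet has 2048 addresses
  131.174.192.0/21
  131.174.200.0/21
  131.174.208.0/21
  131.174.216.0/21
  131.174.224.0/21
  131.174.232.0/21
  131.174.240.0/21
  131.174.248.0/21
Subnets: 131.174.192.0/21, 131.174.200.0/21, 131.174.208.0/21, 131.174.216.0/21, 131.174.224.0/21, 131.174.232.0/21, 131.174.240.0/21, 131.174.248.0/21


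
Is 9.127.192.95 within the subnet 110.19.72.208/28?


Subnet network: 110.19.72.208
Test IP AND mask: 9.127.192.80
No, 9.127.192.95 is not in 110.19.72.208/28


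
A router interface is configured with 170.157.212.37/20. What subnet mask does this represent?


/20 means 20 network bits, 12 host bits
Binary: 11111111111111111111000000000000
Mask: 255.255.240.0


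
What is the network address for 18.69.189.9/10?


IP:   00010010.01000101.10111101.00001001
Mask: 11111111.11000000.00000000.00000000
AND operation:
Net:  00010010.01000000.00000000.00000000
Network: 18.64.0.0/10


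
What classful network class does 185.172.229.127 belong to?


First octet: 185
Binary: 10111001
10xxxxxx -> Class B (128-191)
Class B, default mask 255.255.0.0 (/16)


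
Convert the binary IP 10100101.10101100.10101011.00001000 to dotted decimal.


10100101 = 165
10101100 = 172
10101011 = 171
00001000 = 8
IP: 165.172.171.8


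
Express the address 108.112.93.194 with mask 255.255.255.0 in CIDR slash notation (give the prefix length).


Binary: 11111111.11111111.11111111.00000000
Count leading 1s
Prefix: /24


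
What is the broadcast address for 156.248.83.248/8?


Network: 156.0.0.0/8
Host bits = 24
Set all host bits to 1:
Broadcast: 156.255.255.255


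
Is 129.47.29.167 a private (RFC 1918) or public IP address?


RFC 1918 private ranges:
  10.0.0.0/8 (10.0.0.0 - 10.255.255.255)
  172.16.0.0/12 (172.16.0.0 - 172.31.255.255)
  192.168.0.0/16 (192.168.0.0 - 192.168.255.255)
Public (not in any RFC 1918 range)


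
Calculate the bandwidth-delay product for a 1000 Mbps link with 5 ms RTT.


BDP = bandwidth * RTT
= 1000 Mbps * 5 ms
= 1000 * 1e6 * 5 / 1000 bits
= 5000000 bits
= 625000 bytes
= 610.3516 KB
BDP = 5000000 bits (625000 bytes)


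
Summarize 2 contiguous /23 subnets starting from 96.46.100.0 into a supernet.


Original prefix: /23
Number of subnets: 2 = 2^1
New prefix = 23 - 1 = 22
Supernet: 96.46.100.0/22


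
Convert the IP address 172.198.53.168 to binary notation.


172 = 10101100
198 = 11000110
53 = 00110101
168 = 10101000
Binary: 10101100.11000110.00110101.10101000


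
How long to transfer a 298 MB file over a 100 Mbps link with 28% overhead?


Effective throughput = 100 * (1 - 28/100) = 72 Mbps
File size in Mb = 298 * 8 = 2384 Mb
Time = 2384 / 72
Time = 33.1111 seconds


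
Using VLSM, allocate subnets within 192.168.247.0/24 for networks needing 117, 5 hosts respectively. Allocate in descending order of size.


117 hosts -> /25 (126 usable): 192.168.247.0/25
5 hosts -> /29 (6 usable): 192.168.247.128/29
Allocation: 192.168.247.0/25 (117 hosts, 126 usable); 192.168.247.128/29 (5 hosts, 6 usable)


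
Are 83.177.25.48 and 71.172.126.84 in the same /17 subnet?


Mask: 255.255.128.0
83.177.25.48 AND mask = 83.177.0.0
71.172.126.84 AND mask = 71.172.0.0
No, different subnets (83.177.0.0 vs 71.172.0.0)


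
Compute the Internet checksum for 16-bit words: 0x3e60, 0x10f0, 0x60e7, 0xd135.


Sum all words (with carry folding):
+ 0x3e60 = 0x3e60
+ 0x10f0 = 0x4f50
+ 0x60e7 = 0xb037
+ 0xd135 = 0x816d
One's complement: ~0x816d
Checksum = 0x7e92


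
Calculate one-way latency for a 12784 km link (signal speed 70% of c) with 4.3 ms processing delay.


Speed = 0.7 * 3e5 km/s = 210000 km/s
Propagation delay = 12784 / 210000 = 0.0609 s = 60.8762 ms
Processing delay = 4.3 ms
Total one-way latency = 65.1762 ms


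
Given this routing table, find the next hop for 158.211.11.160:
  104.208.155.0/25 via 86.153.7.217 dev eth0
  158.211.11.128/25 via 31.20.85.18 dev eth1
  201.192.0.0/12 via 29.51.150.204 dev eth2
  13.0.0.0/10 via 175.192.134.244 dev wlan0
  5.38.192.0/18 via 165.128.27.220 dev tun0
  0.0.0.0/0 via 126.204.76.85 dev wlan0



Longest prefix match for 158.211.11.160:
  /25 104.208.155.0: no
  /25 158.211.11.128: MATCH
  /12 201.192.0.0: no
  /10 13.0.0.0: no
  /18 5.38.192.0: no
  /0 0.0.0.0: MATCH
Selected: next-hop 31.20.85.18 via eth1 (matched /25)


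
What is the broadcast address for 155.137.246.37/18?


Network: 155.137.192.0/18
Host bits = 14
Set all host bits to 1:
Broadcast: 155.137.255.255


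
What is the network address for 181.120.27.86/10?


IP:   10110101.01111000.00011011.01010110
Mask: 11111111.11000000.00000000.00000000
AND operation:
Net:  10110101.01000000.00000000.00000000
Network: 181.64.0.0/10


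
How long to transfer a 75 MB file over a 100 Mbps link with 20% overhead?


Effective throughput = 100 * (1 - 20/100) = 80 Mbps
File size in Mb = 75 * 8 = 600 Mb
Time = 600 / 80
Time = 7.5 seconds


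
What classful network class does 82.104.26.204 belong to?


First octet: 82
Binary: 01010010
0xxxxxxx -> Class A (1-126)
Class A, default mask 255.0.0.0 (/8)


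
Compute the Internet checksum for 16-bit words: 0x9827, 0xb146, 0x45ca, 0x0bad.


Sum all words (with carry folding):
+ 0x9827 = 0x9827
+ 0xb146 = 0x496e
+ 0x45ca = 0x8f38
+ 0x0bad = 0x9ae5
One's complement: ~0x9ae5
Checksum = 0x651a


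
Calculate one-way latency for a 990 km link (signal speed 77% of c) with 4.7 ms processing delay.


Speed = 0.77 * 3e5 km/s = 231000 km/s
Propagation delay = 990 / 231000 = 0.0043 s = 4.2857 ms
Processing delay = 4.7 ms
Total one-way latency = 8.9857 ms


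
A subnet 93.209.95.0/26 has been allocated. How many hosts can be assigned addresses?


Host bits = 32 - 26 = 6
Total addresses = 2^6 = 64
Usable = total - 2 (network and broadcast)
Usable hosts: 62


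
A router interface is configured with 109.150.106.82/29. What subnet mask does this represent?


/29 means 29 network bits, 3 host bits
Binary: 11111111111111111111111111111000
Mask: 255.255.255.248


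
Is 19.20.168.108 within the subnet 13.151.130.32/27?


Subnet network: 13.151.130.32
Test IP AND mask: 19.20.168.96
No, 19.20.168.108 is not in 13.151.130.32/27


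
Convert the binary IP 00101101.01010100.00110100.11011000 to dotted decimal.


00101101 = 45
01010100 = 84
00110100 = 52
11011000 = 216
IP: 45.84.52.216


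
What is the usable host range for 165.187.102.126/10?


Network: 165.128.0.0
Broadcast: 165.191.255.255
First usable = network + 1
Last usable = broadcast - 1
Range: 165.128.0.1 to 165.191.255.254


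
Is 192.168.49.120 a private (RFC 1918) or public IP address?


RFC 1918 private ranges:
  10.0.0.0/8 (10.0.0.0 - 10.255.255.255)
  172.16.0.0/12 (172.16.0.0 - 172.31.255.255)
  192.168.0.0/16 (192.168.0.0 - 192.168.255.255)
Private (in 192.168.0.0/16)


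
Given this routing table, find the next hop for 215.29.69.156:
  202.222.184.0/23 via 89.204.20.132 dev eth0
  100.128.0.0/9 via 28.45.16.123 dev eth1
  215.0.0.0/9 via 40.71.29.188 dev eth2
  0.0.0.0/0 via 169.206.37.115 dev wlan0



Longest prefix match for 215.29.69.156:
  /23 202.222.184.0: no
  /9 100.128.0.0: no
  /9 215.0.0.0: MATCH
  /0 0.0.0.0: MATCH
Selected: next-hop 40.71.29.188 via eth2 (matched /9)


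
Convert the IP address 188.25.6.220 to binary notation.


188 = 10111100
25 = 00011001
6 = 00000110
220 = 11011100
Binary: 10111100.00011001.00000110.11011100


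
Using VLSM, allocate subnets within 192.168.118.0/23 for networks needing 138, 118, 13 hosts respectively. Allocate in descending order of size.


138 hosts -> /24 (254 usable): 192.168.118.0/24
118 hosts -> /25 (126 usable): 192.168.119.0/25
13 hosts -> /28 (14 usable): 192.168.119.128/28
Allocation: 192.168.118.0/24 (138 hosts, 254 usable); 192.168.119.0/25 (118 hosts, 126 usable); 192.168.119.128/28 (13 hosts, 14 usable)


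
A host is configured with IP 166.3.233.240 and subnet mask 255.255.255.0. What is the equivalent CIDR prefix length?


Binary: 11111111.11111111.11111111.00000000
Count leading 1s
Prefix: /24


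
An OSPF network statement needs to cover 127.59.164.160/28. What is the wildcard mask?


Subnet mask: 255.255.255.240
Wildcard = 255.255.255.255 - subnet mask
255 - 255 = 0
255 - 255 = 0
255 - 255 = 0
255 - 240 = 15
Wildcard: 0.0.0.15


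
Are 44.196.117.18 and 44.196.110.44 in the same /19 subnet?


Mask: 255.255.224.0
44.196.117.18 AND mask = 44.196.96.0
44.196.110.44 AND mask = 44.196.96.0
Yes, same subnet (44.196.96.0)


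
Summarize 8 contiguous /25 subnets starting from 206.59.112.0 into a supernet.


Original prefix: /25
Number of subnets: 8 = 2^3
New prefix = 25 - 3 = 22
Supernet: 206.59.112.0/22


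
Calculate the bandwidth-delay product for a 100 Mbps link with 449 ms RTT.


BDP = bandwidth * RTT
= 100 Mbps * 449 ms
= 100 * 1e6 * 449 / 1000 bits
= 44900000 bits
= 5612500 bytes
= 5480.957 KB
BDP = 44900000 bits (5612500 bytes)


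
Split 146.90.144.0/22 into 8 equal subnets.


New prefix = 22 + 3 = 25
Each subnet has 128 addresses
  146.90.144.0/25
  146.90.144.128/25
  146.90.145.0/25
  146.90.145.128/25
  146.90.146.0/25
  146.90.146.128/25
  146.90.147.0/25
  146.90.147.128/25
Subnets: 146.90.144.0/25, 146.90.144.128/25, 146.90.145.0/25, 146.90.145.128/25, 146.90.146.0/25, 146.90.146.128/25, 146.90.147.0/25, 146.90.147.128/25


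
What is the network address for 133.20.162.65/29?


IP:   10000101.00010100.10100010.01000001
Mask: 11111111.11111111.11111111.11111000
AND operation:
Net:  10000101.00010100.10100010.01000000
Network: 133.20.162.64/29


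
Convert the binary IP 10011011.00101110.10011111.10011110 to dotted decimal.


10011011 = 155
00101110 = 46
10011111 = 159
10011110 = 158
IP: 155.46.159.158


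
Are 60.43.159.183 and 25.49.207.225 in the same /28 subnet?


Mask: 255.255.255.240
60.43.159.183 AND mask = 60.43.159.176
25.49.207.225 AND mask = 25.49.207.224
No, different subnets (60.43.159.176 vs 25.49.207.224)


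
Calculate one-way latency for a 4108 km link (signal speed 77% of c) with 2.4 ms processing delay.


Speed = 0.77 * 3e5 km/s = 231000 km/s
Propagation delay = 4108 / 231000 = 0.0178 s = 17.7835 ms
Processing delay = 2.4 ms
Total one-way latency = 20.1835 ms


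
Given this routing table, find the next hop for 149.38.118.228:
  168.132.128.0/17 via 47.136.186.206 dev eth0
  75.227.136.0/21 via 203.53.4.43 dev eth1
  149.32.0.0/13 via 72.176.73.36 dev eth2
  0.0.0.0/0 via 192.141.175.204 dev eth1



Longest prefix match for 149.38.118.228:
  /17 168.132.128.0: no
  /21 75.227.136.0: no
  /13 149.32.0.0: MATCH
  /0 0.0.0.0: MATCH
Selected: next-hop 72.176.73.36 via eth2 (matched /13)


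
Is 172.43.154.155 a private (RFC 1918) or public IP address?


RFC 1918 private ranges:
  10.0.0.0/8 (10.0.0.0 - 10.255.255.255)
  172.16.0.0/12 (172.16.0.0 - 172.31.255.255)
  192.168.0.0/16 (192.168.0.0 - 192.168.255.255)
Public (not in any RFC 1918 range)


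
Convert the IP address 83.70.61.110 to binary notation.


83 = 01010011
70 = 01000110
61 = 00111101
110 = 01101110
Binary: 01010011.01000110.00111101.01101110


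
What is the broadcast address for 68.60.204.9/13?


Network: 68.56.0.0/13
Host bits = 19
Set all host bits to 1:
Broadcast: 68.63.255.255


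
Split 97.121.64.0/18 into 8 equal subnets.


New prefix = 18 + 3 = 21
Each subnet has 2048 addresses
  97.121.64.0/21
  97.121.72.0/21
  97.121.80.0/21
  97.121.88.0/21
  97.121.96.0/21
  97.121.104.0/21
  97.121.112.0/21
  97.121.120.0/21
Subnets: 97.121.64.0/21, 97.121.72.0/21, 97.121.80.0/21, 97.121.88.0/21, 97.121.96.0/21, 97.121.104.0/21, 97.121.112.0/21, 97.121.120.0/21


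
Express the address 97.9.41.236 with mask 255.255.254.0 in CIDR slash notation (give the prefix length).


Binary: 11111111.11111111.11111110.00000000
Count leading 1s
Prefix: /23


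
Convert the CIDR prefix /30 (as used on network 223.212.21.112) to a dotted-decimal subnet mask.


/30 means 30 network bits, 2 host bits
Binary: 11111111111111111111111111111100
Mask: 255.255.255.252


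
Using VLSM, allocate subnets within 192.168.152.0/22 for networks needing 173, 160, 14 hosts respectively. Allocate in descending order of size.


173 hosts -> /24 (254 usable): 192.168.152.0/24
160 hosts -> /24 (254 usable): 192.168.153.0/24
14 hosts -> /28 (14 usable): 192.168.154.0/28
Allocation: 192.168.152.0/24 (173 hosts, 254 usable); 192.168.153.0/24 (160 hosts, 254 usable); 192.168.154.0/28 (14 hosts, 14 usable)


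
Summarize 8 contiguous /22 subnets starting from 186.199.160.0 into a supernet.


Original prefix: /22
Number of subnets: 8 = 2^3
New prefix = 22 - 3 = 19
Supernet: 186.199.160.0/19


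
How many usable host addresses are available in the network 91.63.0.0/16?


Host bits = 32 - 16 = 16
Total addresses = 2^16 = 65536
Usable = total - 2 (network and broadcast)
Usable hosts: 65534


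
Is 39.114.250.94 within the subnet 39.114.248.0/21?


Subnet network: 39.114.248.0
Test IP AND mask: 39.114.248.0
Yes, 39.114.250.94 is in 39.114.248.0/21


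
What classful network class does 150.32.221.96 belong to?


First octet: 150
Binary: 10010110
10xxxxxx -> Class B (128-191)
Class B, default mask 255.255.0.0 (/16)


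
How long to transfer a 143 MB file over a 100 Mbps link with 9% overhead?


Effective throughput = 100 * (1 - 9/100) = 91 Mbps
File size in Mb = 143 * 8 = 1144 Mb
Time = 1144 / 91
Time = 12.5714 seconds


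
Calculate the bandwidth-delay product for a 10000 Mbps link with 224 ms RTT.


BDP = bandwidth * RTT
= 10000 Mbps * 224 ms
= 10000 * 1e6 * 224 / 1000 bits
= 2240000000 bits
= 280000000 bytes
= 273437.5 KB
BDP = 2240000000 bits (280000000 bytes)


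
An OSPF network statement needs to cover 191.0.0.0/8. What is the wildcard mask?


Subnet mask: 255.0.0.0
Wildcard = 255.255.255.255 - subnet mask
255 - 255 = 0
255 - 0 = 255
255 - 0 = 255
255 - 0 = 255
Wildcard: 0.255.255.255


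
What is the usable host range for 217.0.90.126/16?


Network: 217.0.0.0
Broadcast: 217.0.255.255
First usable = network + 1
Last usable = broadcast - 1
Range: 217.0.0.1 to 217.0.255.254


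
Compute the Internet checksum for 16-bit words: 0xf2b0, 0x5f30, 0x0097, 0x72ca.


Sum all words (with carry folding):
+ 0xf2b0 = 0xf2b0
+ 0x5f30 = 0x51e1
+ 0x0097 = 0x5278
+ 0x72ca = 0xc542
One's complement: ~0xc542
Checksum = 0x3abd


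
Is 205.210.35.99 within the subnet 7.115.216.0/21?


Subnet network: 7.115.216.0
Test IP AND mask: 205.210.32.0
No, 205.210.35.99 is not in 7.115.216.0/21


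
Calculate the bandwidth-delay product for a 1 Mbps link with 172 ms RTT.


BDP = bandwidth * RTT
= 1 Mbps * 172 ms
= 1 * 1e6 * 172 / 1000 bits
= 172000 bits
= 21500 bytes
= 20.9961 KB
BDP = 172000 bits (21500 bytes)


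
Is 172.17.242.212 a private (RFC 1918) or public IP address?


RFC 1918 private ranges:
  10.0.0.0/8 (10.0.0.0 - 10.255.255.255)
  172.16.0.0/12 (172.16.0.0 - 172.31.255.255)
  192.168.0.0/16 (192.168.0.0 - 192.168.255.255)
Private (in 172.16.0.0/12)


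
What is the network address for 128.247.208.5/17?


IP:   10000000.11110111.11010000.00000101
Mask: 11111111.11111111.10000000.00000000
AND operation:
Net:  10000000.11110111.10000000.00000000
Network: 128.247.128.0/17


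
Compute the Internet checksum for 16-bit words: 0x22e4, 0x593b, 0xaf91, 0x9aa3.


Sum all words (with carry folding):
+ 0x22e4 = 0x22e4
+ 0x593b = 0x7c1f
+ 0xaf91 = 0x2bb1
+ 0x9aa3 = 0xc654
One's complement: ~0xc654
Checksum = 0x39ab


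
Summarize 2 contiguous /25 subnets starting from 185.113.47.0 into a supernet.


Original prefix: /25
Number of subnets: 2 = 2^1
New prefix = 25 - 1 = 24
Supernet: 185.113.47.0/24


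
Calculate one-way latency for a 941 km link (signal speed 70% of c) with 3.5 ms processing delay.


Speed = 0.7 * 3e5 km/s = 210000 km/s
Propagation delay = 941 / 210000 = 0.0045 s = 4.481 ms
Processing delay = 3.5 ms
Total one-way latency = 7.981 ms


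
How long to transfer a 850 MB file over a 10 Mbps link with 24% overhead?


Effective throughput = 10 * (1 - 24/100) = 7.6 Mbps
File size in Mb = 850 * 8 = 6800 Mb
Time = 6800 / 7.6
Time = 894.7368 seconds


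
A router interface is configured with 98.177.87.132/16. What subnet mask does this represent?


/16 means 16 network bits, 16 host bits
Binary: 11111111111111110000000000000000
Mask: 255.255.0.0


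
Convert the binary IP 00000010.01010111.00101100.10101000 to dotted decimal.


00000010 = 2
01010111 = 87
00101100 = 44
10101000 = 168
IP: 2.87.44.168


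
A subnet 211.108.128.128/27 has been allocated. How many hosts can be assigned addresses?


Host bits = 32 - 27 = 5
Total addresses = 2^5 = 32
Usable = total - 2 (network and broadcast)
Usable hosts: 30


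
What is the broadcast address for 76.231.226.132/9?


Network: 76.128.0.0/9
Host bits = 23
Set all host bits to 1:
Broadcast: 76.255.255.255


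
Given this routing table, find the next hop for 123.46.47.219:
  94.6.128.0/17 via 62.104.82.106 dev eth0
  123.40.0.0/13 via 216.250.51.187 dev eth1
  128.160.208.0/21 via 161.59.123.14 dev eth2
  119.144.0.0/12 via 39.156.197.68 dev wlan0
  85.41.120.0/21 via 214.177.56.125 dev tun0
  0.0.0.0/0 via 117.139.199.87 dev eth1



Longest prefix match for 123.46.47.219:
  /17 94.6.128.0: no
  /13 123.40.0.0: MATCH
  /21 128.160.208.0: no
  /12 119.144.0.0: no
  /21 85.41.120.0: no
  /0 0.0.0.0: MATCH
Selected: next-hop 216.250.51.187 via eth1 (matched /13)


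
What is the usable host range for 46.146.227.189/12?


Network: 46.144.0.0
Broadcast: 46.159.255.255
First usable = network + 1
Last usable = broadcast - 1
Range: 46.144.0.1 to 46.159.255.254


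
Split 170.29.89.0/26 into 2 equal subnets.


New prefix = 26 + 1 = 27
Each subnet has 32 addresses
  170.29.89.0/27
  170.29.89.32/27
Subnets: 170.29.89.0/27, 170.29.89.32/27


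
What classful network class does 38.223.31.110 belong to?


First octet: 38
Binary: 00100110
0xxxxxxx -> Class A (1-126)
Class A, default mask 255.0.0.0 (/8)


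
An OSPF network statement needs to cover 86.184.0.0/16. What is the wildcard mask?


Subnet mask: 255.255.0.0
Wildcard = 255.255.255.255 - subnet mask
255 - 255 = 0
255 - 255 = 0
255 - 0 = 255
255 - 0 = 255
Wildcard: 0.0.255.255


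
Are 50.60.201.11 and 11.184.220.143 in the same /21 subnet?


Mask: 255.255.248.0
50.60.201.11 AND mask = 50.60.200.0
11.184.220.143 AND mask = 11.184.216.0
No, different subnets (50.60.200.0 vs 11.184.216.0)


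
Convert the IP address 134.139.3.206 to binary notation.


134 = 10000110
139 = 10001011
3 = 00000011
206 = 11001110
Binary: 10000110.10001011.00000011.11001110


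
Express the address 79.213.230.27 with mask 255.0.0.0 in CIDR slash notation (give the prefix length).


Binary: 11111111.00000000.00000000.00000000
Count leading 1s
Prefix: /8


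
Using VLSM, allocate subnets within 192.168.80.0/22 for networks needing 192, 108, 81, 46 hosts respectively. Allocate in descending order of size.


192 hosts -> /24 (254 usable): 192.168.80.0/24
108 hosts -> /25 (126 usable): 192.168.81.0/25
81 hosts -> /25 (126 usable): 192.168.81.128/25
46 hosts -> /26 (62 usable): 192.168.82.0/26
Allocation: 192.168.80.0/24 (192 hosts, 254 usable); 192.168.81.0/25 (108 hosts, 126 usable); 192.168.81.128/25 (81 hosts, 126 usable); 192.168.82.0/26 (46 hosts, 62 usable)


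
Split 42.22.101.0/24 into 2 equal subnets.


New prefix = 24 + 1 = 25
Each subnet has 128 addresses
  42.22.101.0/25
  42.22.101.128/25
Subnets: 42.22.101.0/25, 42.22.101.128/25


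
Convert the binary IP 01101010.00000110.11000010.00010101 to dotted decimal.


01101010 = 106
00000110 = 6
11000010 = 194
00010101 = 21
IP: 106.6.194.21


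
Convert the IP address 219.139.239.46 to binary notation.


219 = 11011011
139 = 10001011
239 = 11101111
46 = 00101110
Binary: 11011011.10001011.11101111.00101110


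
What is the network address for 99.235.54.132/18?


IP:   01100011.11101011.00110110.10000100
Mask: 11111111.11111111.11000000.00000000
AND operation:
Net:  01100011.11101011.00000000.00000000
Network: 99.235.0.0/18


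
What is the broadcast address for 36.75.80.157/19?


Network: 36.75.64.0/19
Host bits = 13
Set all host bits to 1:
Broadcast: 36.75.95.255


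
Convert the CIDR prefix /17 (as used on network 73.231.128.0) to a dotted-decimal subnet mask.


/17 means 17 network bits, 15 host bits
Binary: 11111111111111111000000000000000
Mask: 255.255.128.0


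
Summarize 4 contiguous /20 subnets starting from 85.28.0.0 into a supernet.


Original prefix: /20
Number of subnets: 4 = 2^2
New prefix = 20 - 2 = 18
Supernet: 85.28.0.0/18


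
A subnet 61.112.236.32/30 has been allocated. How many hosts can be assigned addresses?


Host bits = 32 - 30 = 2
Total addresses = 2^2 = 4
Usable = total - 2 (network and broadcast)
Usable hosts: 2


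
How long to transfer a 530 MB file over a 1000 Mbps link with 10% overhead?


Effective throughput = 1000 * (1 - 10/100) = 900 Mbps
File size in Mb = 530 * 8 = 4240 Mb
Time = 4240 / 900
Time = 4.7111 seconds


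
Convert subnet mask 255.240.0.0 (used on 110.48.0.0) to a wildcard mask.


Subnet mask: 255.240.0.0
Wildcard = 255.255.255.255 - subnet mask
255 - 255 = 0
255 - 240 = 15
255 - 0 = 255
255 - 0 = 255
Wildcard: 0.15.255.255


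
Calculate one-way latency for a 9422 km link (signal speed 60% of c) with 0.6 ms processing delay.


Speed = 0.6 * 3e5 km/s = 180000 km/s
Propagation delay = 9422 / 180000 = 0.0523 s = 52.3444 ms
Processing delay = 0.6 ms
Total one-way latency = 52.9444 ms


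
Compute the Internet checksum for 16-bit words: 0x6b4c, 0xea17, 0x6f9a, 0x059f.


Sum all words (with carry folding):
+ 0x6b4c = 0x6b4c
+ 0xea17 = 0x5564
+ 0x6f9a = 0xc4fe
+ 0x059f = 0xca9d
One's complement: ~0xca9d
Checksum = 0x3562


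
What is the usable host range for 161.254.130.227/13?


Network: 161.248.0.0
Broadcast: 161.255.255.255
First usable = network + 1
Last usable = broadcast - 1
Range: 161.248.0.1 to 161.255.255.254


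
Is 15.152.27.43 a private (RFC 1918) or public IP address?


RFC 1918 private ranges:
  10.0.0.0/8 (10.0.0.0 - 10.255.255.255)
  172.16.0.0/12 (172.16.0.0 - 172.31.255.255)
  192.168.0.0/16 (192.168.0.0 - 192.168.255.255)
Public (not in any RFC 1918 range)


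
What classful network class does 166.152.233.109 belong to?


First octet: 166
Binary: 10100110
10xxxxxx -> Class B (128-191)
Class B, default mask 255.255.0.0 (/16)


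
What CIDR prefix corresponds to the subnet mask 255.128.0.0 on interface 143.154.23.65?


Binary: 11111111.10000000.00000000.00000000
Count leading 1s
Prefix: /9


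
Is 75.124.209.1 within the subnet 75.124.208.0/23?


Subnet network: 75.124.208.0
Test IP AND mask: 75.124.208.0
Yes, 75.124.209.1 is in 75.124.208.0/23


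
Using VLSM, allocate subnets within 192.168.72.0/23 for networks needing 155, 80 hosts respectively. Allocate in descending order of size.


155 hosts -> /24 (254 usable): 192.168.72.0/24
80 hosts -> /25 (126 usable): 192.168.73.0/25
Allocation: 192.168.72.0/24 (155 hosts, 254 usable); 192.168.73.0/25 (80 hosts, 126 usable)


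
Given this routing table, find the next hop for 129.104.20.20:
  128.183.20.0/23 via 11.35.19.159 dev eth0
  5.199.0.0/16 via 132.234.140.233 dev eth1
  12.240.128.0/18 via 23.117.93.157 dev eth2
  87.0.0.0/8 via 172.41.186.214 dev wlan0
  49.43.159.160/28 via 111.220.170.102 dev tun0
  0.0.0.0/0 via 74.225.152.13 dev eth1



Longest prefix match for 129.104.20.20:
  /23 128.183.20.0: no
  /16 5.199.0.0: no
  /18 12.240.128.0: no
  /8 87.0.0.0: no
  /28 49.43.159.160: no
  /0 0.0.0.0: MATCH
Selected: next-hop 74.225.152.13 via eth1 (matched /0)


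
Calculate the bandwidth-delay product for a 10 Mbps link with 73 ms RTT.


BDP = bandwidth * RTT
= 10 Mbps * 73 ms
= 10 * 1e6 * 73 / 1000 bits
= 730000 bits
= 91250 bytes
= 89.1113 KB
BDP = 730000 bits (91250 bytes)


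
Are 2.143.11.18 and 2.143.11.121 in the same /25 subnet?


Mask: 255.255.255.128
2.143.11.18 AND mask = 2.143.11.0
2.143.11.121 AND mask = 2.143.11.0
Yes, same subnet (2.143.11.0)


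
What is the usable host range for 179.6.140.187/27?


Network: 179.6.140.160
Broadcast: 179.6.140.191
First usable = network + 1
Last usable = broadcast - 1
Range: 179.6.140.161 to 179.6.140.190


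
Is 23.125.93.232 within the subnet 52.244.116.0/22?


Subnet network: 52.244.116.0
Test IP AND mask: 23.125.92.0
No, 23.125.93.232 is not in 52.244.116.0/22


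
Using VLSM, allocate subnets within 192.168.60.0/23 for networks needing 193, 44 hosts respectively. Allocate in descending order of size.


193 hosts -> /24 (254 usable): 192.168.60.0/24
44 hosts -> /26 (62 usable): 192.168.61.0/26
Allocation: 192.168.60.0/24 (193 hosts, 254 usable); 192.168.61.0/26 (44 hosts, 62 usable)


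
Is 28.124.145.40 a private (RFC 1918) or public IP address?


RFC 1918 private ranges:
  10.0.0.0/8 (10.0.0.0 - 10.255.255.255)
  172.16.0.0/12 (172.16.0.0 - 172.31.255.255)
  192.168.0.0/16 (192.168.0.0 - 192.168.255.255)
Public (not in any RFC 1918 range)


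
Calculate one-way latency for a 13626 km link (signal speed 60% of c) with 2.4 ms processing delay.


Speed = 0.6 * 3e5 km/s = 180000 km/s
Propagation delay = 13626 / 180000 = 0.0757 s = 75.7 ms
Processing delay = 2.4 ms
Total one-way latency = 78.1 ms


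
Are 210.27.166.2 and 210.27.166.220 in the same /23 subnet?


Mask: 255.255.254.0
210.27.166.2 AND mask = 210.27.166.0
210.27.166.220 AND mask = 210.27.166.0
Yes, same subnet (210.27.166.0)


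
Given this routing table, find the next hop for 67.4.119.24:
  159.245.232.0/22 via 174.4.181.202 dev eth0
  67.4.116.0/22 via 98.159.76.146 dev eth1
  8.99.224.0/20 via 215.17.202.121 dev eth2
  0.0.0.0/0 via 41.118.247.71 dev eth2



Longest prefix match for 67.4.119.24:
  /22 159.245.232.0: no
  /22 67.4.116.0: MATCH
  /20 8.99.224.0: no
  /0 0.0.0.0: MATCH
Selected: next-hop 98.159.76.146 via eth1 (matched /22)


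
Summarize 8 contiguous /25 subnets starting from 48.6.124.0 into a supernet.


Original prefix: /25
Number of subnets: 8 = 2^3
New prefix = 25 - 3 = 22
Supernet: 48.6.124.0/22


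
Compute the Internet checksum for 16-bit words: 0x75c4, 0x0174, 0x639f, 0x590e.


Sum all words (with carry folding):
+ 0x75c4 = 0x75c4
+ 0x0174 = 0x7738
+ 0x639f = 0xdad7
+ 0x590e = 0x33e6
One's complement: ~0x33e6
Checksum = 0xcc19


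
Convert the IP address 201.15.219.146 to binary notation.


201 = 11001001
15 = 00001111
219 = 11011011
146 = 10010010
Binary: 11001001.00001111.11011011.10010010


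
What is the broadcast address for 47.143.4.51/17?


Network: 47.143.0.0/17
Host bits = 15
Set all host bits to 1:
Broadcast: 47.143.127.255


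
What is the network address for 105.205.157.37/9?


IP:   01101001.11001101.10011101.00100101
Mask: 11111111.10000000.00000000.00000000
AND operation:
Net:  01101001.10000000.00000000.00000000
Network: 105.128.0.0/9


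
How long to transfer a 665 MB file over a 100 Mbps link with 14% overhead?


Effective throughput = 100 * (1 - 14/100) = 86 Mbps
File size in Mb = 665 * 8 = 5320 Mb
Time = 5320 / 86
Time = 61.8605 seconds


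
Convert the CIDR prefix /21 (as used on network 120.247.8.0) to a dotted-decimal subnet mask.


/21 means 21 network bits, 11 host bits
Binary: 11111111111111111111100000000000
Mask: 255.255.248.0


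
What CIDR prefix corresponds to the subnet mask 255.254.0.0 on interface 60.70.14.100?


Binary: 11111111.11111110.00000000.00000000
Count leading 1s
Prefix: /15


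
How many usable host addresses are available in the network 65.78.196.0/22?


Host bits = 32 - 22 = 10
Total addresses = 2^10 = 1024
Usable = total - 2 (network and broadcast)
Usable hosts: 1022


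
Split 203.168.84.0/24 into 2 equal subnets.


New prefix = 24 + 1 = 25
Each subnet has 128 addresses
  203.168.84.0/25
  203.168.84.128/25
Subnets: 203.168.84.0/25, 203.168.84.128/25


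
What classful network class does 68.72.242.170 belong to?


First octet: 68
Binary: 01000100
0xxxxxxx -> Class A (1-126)
Class A, default mask 255.0.0.0 (/8)


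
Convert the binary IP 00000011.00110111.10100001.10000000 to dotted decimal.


00000011 = 3
00110111 = 55
10100001 = 161
10000000 = 128
IP: 3.55.161.128


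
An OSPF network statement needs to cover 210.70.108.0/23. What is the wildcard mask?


Subnet mask: 255.255.254.0
Wildcard = 255.255.255.255 - subnet mask
255 - 255 = 0
255 - 255 = 0
255 - 254 = 1
255 - 0 = 255
Wildcard: 0.0.1.255


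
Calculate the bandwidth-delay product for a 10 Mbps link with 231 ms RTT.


BDP = bandwidth * RTT
= 10 Mbps * 231 ms
= 10 * 1e6 * 231 / 1000 bits
= 2310000 bits
= 288750 bytes
= 281.9824 KB
BDP = 2310000 bits (288750 bytes)


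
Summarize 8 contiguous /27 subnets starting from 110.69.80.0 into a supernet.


Original prefix: /27
Number of subnets: 8 = 2^3
New prefix = 27 - 3 = 24
Supernet: 110.69.80.0/24


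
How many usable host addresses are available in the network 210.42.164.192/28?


Host bits = 32 - 28 = 4
Total addresses = 2^4 = 16
Usable = total - 2 (network and broadcast)
Usable hosts: 14


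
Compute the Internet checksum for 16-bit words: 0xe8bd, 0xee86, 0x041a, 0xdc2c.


Sum all words (with carry folding):
+ 0xe8bd = 0xe8bd
+ 0xee86 = 0xd744
+ 0x041a = 0xdb5e
+ 0xdc2c = 0xb78b
One's complement: ~0xb78b
Checksum = 0x4874


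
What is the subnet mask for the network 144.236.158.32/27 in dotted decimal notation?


/27 means 27 network bits, 5 host bits
Binary: 11111111111111111111111111100000
Mask: 255.255.255.224


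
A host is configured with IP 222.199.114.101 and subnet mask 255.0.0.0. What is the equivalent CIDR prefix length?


Binary: 11111111.00000000.00000000.00000000
Count leading 1s
Prefix: /8


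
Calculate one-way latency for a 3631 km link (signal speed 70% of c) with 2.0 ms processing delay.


Speed = 0.7 * 3e5 km/s = 210000 km/s
Propagation delay = 3631 / 210000 = 0.0173 s = 17.2905 ms
Processing delay = 2.0 ms
Total one-way latency = 19.2905 ms


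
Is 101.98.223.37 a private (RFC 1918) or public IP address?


RFC 1918 private ranges:
  10.0.0.0/8 (10.0.0.0 - 10.255.255.255)
  172.16.0.0/12 (172.16.0.0 - 172.31.255.255)
  192.168.0.0/16 (192.168.0.0 - 192.168.255.255)
Public (not in any RFC 1918 range)


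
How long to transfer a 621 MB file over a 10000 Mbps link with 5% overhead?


Effective throughput = 10000 * (1 - 5/100) = 9500 Mbps
File size in Mb = 621 * 8 = 4968 Mb
Time = 4968 / 9500
Time = 0.5229 seconds


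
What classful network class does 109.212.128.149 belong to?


First octet: 109
Binary: 01101101
0xxxxxxx -> Class A (1-126)
Class A, default mask 255.0.0.0 (/8)


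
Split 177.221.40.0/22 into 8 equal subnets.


New prefix = 22 + 3 = 25
Each subnet has 128 addresses
  177.221.40.0/25
  177.221.40.128/25
  177.221.41.0/25
  177.221.41.128/25
  177.221.42.0/25
  177.221.42.128/25
  177.221.43.0/25
  177.221.43.128/25
Subnets: 177.221.40.0/25, 177.221.40.128/25, 177.221.41.0/25, 177.221.41.128/25, 177.221.42.0/25, 177.221.42.128/25, 177.221.43.0/25, 177.221.43.128/25


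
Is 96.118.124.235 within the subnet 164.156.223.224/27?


Subnet network: 164.156.223.224
Test IP AND mask: 96.118.124.224
No, 96.118.124.235 is not in 164.156.223.224/27


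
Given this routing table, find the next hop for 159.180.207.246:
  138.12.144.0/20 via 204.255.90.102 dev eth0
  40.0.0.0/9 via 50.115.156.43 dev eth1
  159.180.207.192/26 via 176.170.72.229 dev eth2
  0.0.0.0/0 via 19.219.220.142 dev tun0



Longest prefix match for 159.180.207.246:
  /20 138.12.144.0: no
  /9 40.0.0.0: no
  /26 159.180.207.192: MATCH
  /0 0.0.0.0: MATCH
Selected: next-hop 176.170.72.229 via eth2 (matched /26)


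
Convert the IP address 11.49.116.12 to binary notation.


11 = 00001011
49 = 00110001
116 = 01110100
12 = 00001100
Binary: 00001011.00110001.01110100.00001100


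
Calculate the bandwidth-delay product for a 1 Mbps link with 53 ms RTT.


BDP = bandwidth * RTT
= 1 Mbps * 53 ms
= 1 * 1e6 * 53 / 1000 bits
= 53000 bits
= 6625 bytes
= 6.4697 KB
BDP = 53000 bits (6625 bytes)


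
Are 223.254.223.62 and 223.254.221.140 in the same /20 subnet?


Mask: 255.255.240.0
223.254.223.62 AND mask = 223.254.208.0
223.254.221.140 AND mask = 223.254.208.0
Yes, same subnet (223.254.208.0)


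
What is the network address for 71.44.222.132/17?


IP:   01000111.00101100.11011110.10000100
Mask: 11111111.11111111.10000000.00000000
AND operation:
Net:  01000111.00101100.10000000.00000000
Network: 71.44.128.0/17


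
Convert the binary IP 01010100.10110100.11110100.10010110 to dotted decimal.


01010100 = 84
10110100 = 180
11110100 = 244
10010110 = 150
IP: 84.180.244.150


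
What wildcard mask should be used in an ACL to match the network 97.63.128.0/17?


Subnet mask: 255.255.128.0
Wildcard = 255.255.255.255 - subnet mask
255 - 255 = 0
255 - 255 = 0
255 - 128 = 127
255 - 0 = 255
Wildcard: 0.0.127.255


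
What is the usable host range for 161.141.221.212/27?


Network: 161.141.221.192
Broadcast: 161.141.221.223
First usable = network + 1
Last usable = broadcast - 1
Range: 161.141.221.193 to 161.141.221.222


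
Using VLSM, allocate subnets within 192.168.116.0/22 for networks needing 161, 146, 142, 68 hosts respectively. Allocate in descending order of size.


161 hosts -> /24 (254 usable): 192.168.116.0/24
146 hosts -> /24 (254 usable): 192.168.117.0/24
142 hosts -> /24 (254 usable): 192.168.118.0/24
68 hosts -> /25 (126 usable): 192.168.119.0/25
Allocation: 192.168.116.0/24 (161 hosts, 254 usable); 192.168.117.0/24 (146 hosts, 254 usable); 192.168.118.0/24 (142 hosts, 254 usable); 192.168.119.0/25 (68 hosts, 126 usable)


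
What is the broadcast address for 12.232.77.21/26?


Network: 12.232.77.0/26
Host bits = 6
Set all host bits to 1:
Broadcast: 12.232.77.63


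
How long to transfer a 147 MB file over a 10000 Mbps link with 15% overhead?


Effective throughput = 10000 * (1 - 15/100) = 8500 Mbps
File size in Mb = 147 * 8 = 1176 Mb
Time = 1176 / 8500
Time = 0.1384 seconds


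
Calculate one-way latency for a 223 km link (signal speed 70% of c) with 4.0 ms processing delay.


Speed = 0.7 * 3e5 km/s = 210000 km/s
Propagation delay = 223 / 210000 = 0.0011 s = 1.0619 ms
Processing delay = 4.0 ms
Total one-way latency = 5.0619 ms


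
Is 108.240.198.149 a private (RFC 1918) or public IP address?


RFC 1918 private ranges:
  10.0.0.0/8 (10.0.0.0 - 10.255.255.255)
  172.16.0.0/12 (172.16.0.0 - 172.31.255.255)
  192.168.0.0/16 (192.168.0.0 - 192.168.255.255)
Public (not in any RFC 1918 range)


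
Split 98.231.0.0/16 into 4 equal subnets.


New prefix = 16 + 2 = 18
Each subnet has 16384 addresses
  98.231.0.0/18
  98.231.64.0/18
  98.231.128.0/18
  98.231.192.0/18
Subnets: 98.231.0.0/18, 98.231.64.0/18, 98.231.128.0/18, 98.231.192.0/18


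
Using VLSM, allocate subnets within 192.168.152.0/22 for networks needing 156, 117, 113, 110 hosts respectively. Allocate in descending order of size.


156 hosts -> /24 (254 usable): 192.168.152.0/24
117 hosts -> /25 (126 usable): 192.168.153.0/25
113 hosts -> /25 (126 usable): 192.168.153.128/25
110 hosts -> /25 (126 usable): 192.168.154.0/25
Allocation: 192.168.152.0/24 (156 hosts, 254 usable); 192.168.153.0/25 (117 hosts, 126 usable); 192.168.153.128/25 (113 hosts, 126 usable); 192.168.154.0/25 (110 hosts, 126 usable)


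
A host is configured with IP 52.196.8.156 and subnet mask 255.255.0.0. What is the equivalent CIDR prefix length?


Binary: 11111111.11111111.00000000.00000000
Count leading 1s
Prefix: /16


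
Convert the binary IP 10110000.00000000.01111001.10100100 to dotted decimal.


10110000 = 176
00000000 = 0
01111001 = 121
10100100 = 164
IP: 176.0.121.164


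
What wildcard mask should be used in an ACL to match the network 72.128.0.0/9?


Subnet mask: 255.128.0.0
Wildcard = 255.255.255.255 - subnet mask
255 - 255 = 0
255 - 128 = 127
255 - 0 = 255
255 - 0 = 255
Wildcard: 0.127.255.255


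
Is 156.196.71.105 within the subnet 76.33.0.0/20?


Subnet network: 76.33.0.0
Test IP AND mask: 156.196.64.0
No, 156.196.71.105 is not in 76.33.0.0/20


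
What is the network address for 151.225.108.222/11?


IP:   10010111.11100001.01101100.11011110
Mask: 11111111.11100000.00000000.00000000
AND operation:
Net:  10010111.11100000.00000000.00000000
Network: 151.224.0.0/11


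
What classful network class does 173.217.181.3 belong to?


First octet: 173
Binary: 10101101
10xxxxxx -> Class B (128-191)
Class B, default mask 255.255.0.0 (/16)


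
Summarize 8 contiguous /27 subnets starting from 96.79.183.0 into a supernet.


Original prefix: /27
Number of subnets: 8 = 2^3
New prefix = 27 - 3 = 24
Supernet: 96.79.183.0/24


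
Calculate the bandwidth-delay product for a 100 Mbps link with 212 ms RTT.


BDP = bandwidth * RTT
= 100 Mbps * 212 ms
= 100 * 1e6 * 212 / 1000 bits
= 21200000 bits
= 2650000 bytes
= 2587.8906 KB
BDP = 21200000 bits (2650000 bytes)
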